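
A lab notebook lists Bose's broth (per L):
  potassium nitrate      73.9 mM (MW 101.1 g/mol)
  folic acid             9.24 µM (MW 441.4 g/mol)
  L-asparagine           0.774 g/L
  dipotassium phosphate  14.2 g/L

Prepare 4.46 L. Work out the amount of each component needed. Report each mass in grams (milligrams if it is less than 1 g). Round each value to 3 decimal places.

potassium nitrate 33.322 g; folic acid 18.190 mg; L-asparagine 3.452 g; dipotassium phosphate 63.332 g

Scale factor relative to 1 L: 4.46.
potassium nitrate: 73.9 mmol/L × 101.1 g/mol × 4.46 L ÷ 1000 = 33.322 g
folic acid: 9.24 µmol/L × 441.4 g/mol × 4.46 L ÷ 1000 = 18.190 mg
L-asparagine: 0.774 g/L × 4.46 L = 3.452 g
dipotassium phosphate: 14.2 g/L × 4.46 L = 63.332 g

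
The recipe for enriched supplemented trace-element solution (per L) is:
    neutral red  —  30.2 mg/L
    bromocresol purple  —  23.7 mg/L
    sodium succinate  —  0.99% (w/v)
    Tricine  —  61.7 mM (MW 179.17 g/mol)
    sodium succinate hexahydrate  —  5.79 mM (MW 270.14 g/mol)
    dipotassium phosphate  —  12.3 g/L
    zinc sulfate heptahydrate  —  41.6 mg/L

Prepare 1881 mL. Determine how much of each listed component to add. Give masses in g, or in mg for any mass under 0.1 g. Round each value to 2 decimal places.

Scale factor relative to 1 L: 1.881.
neutral red: 30.2 mg/L × 1.881 L = 56.81 mg
bromocresol purple: 23.7 mg/L × 1.881 L = 44.58 mg
sodium succinate: 0.99% w/v = 9.9 g/L → 9.9 × 1.881 L = 18.62 g
Tricine: 61.7 mmol/L × 179.17 g/mol × 1.881 L ÷ 1000 = 20.79 g
sodium succinate hexahydrate: 5.79 mmol/L × 270.14 g/mol × 1.881 L ÷ 1000 = 2.94 g
dipotassium phosphate: 12.3 g/L × 1.881 L = 23.14 g
zinc sulfate heptahydrate: 41.6 mg/L × 1.881 L = 78.25 mg

neutral red 56.81 mg; bromocresol purple 44.58 mg; sodium succinate 18.62 g; Tricine 20.79 g; sodium succinate hexahydrate 2.94 g; dipotassium phosphate 23.14 g; zinc sulfate heptahydrate 78.25 mg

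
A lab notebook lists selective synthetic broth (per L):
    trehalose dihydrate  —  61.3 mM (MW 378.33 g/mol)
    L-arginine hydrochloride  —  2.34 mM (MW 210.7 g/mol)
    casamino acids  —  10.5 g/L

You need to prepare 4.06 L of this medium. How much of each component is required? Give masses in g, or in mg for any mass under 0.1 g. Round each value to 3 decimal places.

Scale factor relative to 1 L: 4.06.
trehalose dihydrate: 61.3 mmol/L × 378.33 g/mol × 4.06 L ÷ 1000 = 94.158 g
L-arginine hydrochloride: 2.34 mmol/L × 210.7 g/mol × 4.06 L ÷ 1000 = 2.002 g
casamino acids: 10.5 g/L × 4.06 L = 42.630 g

trehalose dihydrate 94.158 g; L-arginine hydrochloride 2.002 g; casamino acids 42.630 g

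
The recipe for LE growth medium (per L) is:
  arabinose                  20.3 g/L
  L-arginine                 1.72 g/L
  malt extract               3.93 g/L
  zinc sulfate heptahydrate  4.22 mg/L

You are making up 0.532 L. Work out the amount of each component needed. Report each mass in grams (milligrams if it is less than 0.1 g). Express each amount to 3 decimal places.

Working volume: 0.532 L.
arabinose: 20.3 g/L × 0.532 L = 10.800 g
L-arginine: 1.72 g/L × 0.532 L = 0.915 g
malt extract: 3.93 g/L × 0.532 L = 2.091 g
zinc sulfate heptahydrate: 4.22 mg/L × 0.532 L = 2.245 mg

arabinose 10.800 g; L-arginine 0.915 g; malt extract 2.091 g; zinc sulfate heptahydrate 2.245 mg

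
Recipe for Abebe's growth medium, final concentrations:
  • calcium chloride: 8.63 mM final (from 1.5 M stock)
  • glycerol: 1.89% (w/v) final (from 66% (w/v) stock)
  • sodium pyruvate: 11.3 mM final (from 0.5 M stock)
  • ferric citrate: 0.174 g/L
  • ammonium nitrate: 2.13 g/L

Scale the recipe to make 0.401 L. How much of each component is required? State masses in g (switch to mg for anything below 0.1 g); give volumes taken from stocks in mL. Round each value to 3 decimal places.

Working volume: 0.401 L.
calcium chloride: C1V1 = C2V2 → 8.63 mM × 401 mL ÷ 1500 mM = 2.307 mL
glycerol: C1V1 = C2V2 → 1.89% ÷ 66% × 401 mL = 11.483 mL
sodium pyruvate: C1V1 = C2V2 → 11.3 mM × 401 mL ÷ 500 mM = 9.063 mL
ferric citrate: 0.174 g/L × 0.401 L = 0.069774 g = 69.774 mg
ammonium nitrate: 2.13 g/L × 0.401 L = 0.854 g

calcium chloride 2.307 mL; glycerol 11.483 mL; sodium pyruvate 9.063 mL; ferric citrate 69.774 mg; ammonium nitrate 0.854 g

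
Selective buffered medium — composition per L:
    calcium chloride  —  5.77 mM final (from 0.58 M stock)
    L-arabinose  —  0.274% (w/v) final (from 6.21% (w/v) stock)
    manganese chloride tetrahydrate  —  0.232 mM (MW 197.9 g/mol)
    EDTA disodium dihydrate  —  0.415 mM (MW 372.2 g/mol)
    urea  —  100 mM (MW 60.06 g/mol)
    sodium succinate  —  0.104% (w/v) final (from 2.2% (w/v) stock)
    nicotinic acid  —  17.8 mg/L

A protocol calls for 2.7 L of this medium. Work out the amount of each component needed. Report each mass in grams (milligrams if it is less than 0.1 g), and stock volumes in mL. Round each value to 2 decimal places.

calcium chloride 26.86 mL; L-arabinose 119.13 mL; manganese chloride tetrahydrate 0.12 g; EDTA disodium dihydrate 0.42 g; urea 16.22 g; sodium succinate 127.64 mL; nicotinic acid 48.06 mg

Working volume: 2.7 L.
calcium chloride: dilute stock: 5.77 mM × 2700 mL ÷ 580 mM = 26.86 mL
L-arabinose: C1V1 = C2V2 → 0.274% ÷ 6.21% × 2700 mL = 119.13 mL
manganese chloride tetrahydrate: 0.232 mmol/L × 197.9 g/mol × 2.7 L ÷ 1000 = 0.12 g
EDTA disodium dihydrate: 0.415 mmol/L × 372.2 g/mol × 2.7 L ÷ 1000 = 0.42 g
urea: 100 mmol/L × 60.06 g/mol × 2.7 L ÷ 1000 = 16.22 g
sodium succinate: dilute stock: 0.104% ÷ 2.2% × 2700 mL = 127.64 mL
nicotinic acid: 17.8 mg/L × 2.7 L = 48.06 mg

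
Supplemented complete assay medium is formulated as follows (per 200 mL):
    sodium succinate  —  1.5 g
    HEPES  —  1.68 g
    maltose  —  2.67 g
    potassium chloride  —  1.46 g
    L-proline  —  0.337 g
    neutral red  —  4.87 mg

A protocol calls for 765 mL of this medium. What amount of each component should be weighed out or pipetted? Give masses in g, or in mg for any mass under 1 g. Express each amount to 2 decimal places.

sodium succinate 5.74 g; HEPES 6.43 g; maltose 10.21 g; potassium chloride 5.58 g; L-proline 1.29 g; neutral red 18.63 mg

Scale factor = 765 mL / 200 mL = 3.825.
sodium succinate: 1.5 g × (765 mL / 200 mL) = 5.74 g
HEPES: 1.68 g × (765 mL / 200 mL) = 6.43 g
maltose: 2.67 g × (765 mL / 200 mL) = 10.21 g
potassium chloride: 1.46 g × (765 mL / 200 mL) = 5.58 g
L-proline: 0.337 g × (765 mL / 200 mL) = 1.29 g
neutral red: 4.87 mg × (765 mL / 200 mL) = 18.63 mg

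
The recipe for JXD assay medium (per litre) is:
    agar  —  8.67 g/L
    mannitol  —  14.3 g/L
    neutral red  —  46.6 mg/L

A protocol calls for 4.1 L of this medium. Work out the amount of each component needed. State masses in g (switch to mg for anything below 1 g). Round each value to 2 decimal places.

agar 35.55 g; mannitol 58.63 g; neutral red 191.06 mg

Working volume: 4.1 L.
agar: 8.67 g/L × 4.1 L = 35.55 g
mannitol: 14.3 g/L × 4.1 L = 58.63 g
neutral red: 46.6 mg/L × 4.1 L = 191.06 mg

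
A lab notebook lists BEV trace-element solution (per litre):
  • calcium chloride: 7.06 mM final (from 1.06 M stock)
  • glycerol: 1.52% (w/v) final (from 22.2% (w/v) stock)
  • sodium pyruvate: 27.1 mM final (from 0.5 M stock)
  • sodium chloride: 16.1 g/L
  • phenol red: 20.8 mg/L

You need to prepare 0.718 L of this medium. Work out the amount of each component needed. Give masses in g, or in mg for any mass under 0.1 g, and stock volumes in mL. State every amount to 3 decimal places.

Scale factor relative to 1 L: 0.718.
calcium chloride: dilute stock: 7.06 mM × 718 mL ÷ 1060 mM = 4.782 mL
glycerol: C1V1 = C2V2 → 1.52% ÷ 22.2% × 718 mL = 49.160 mL
sodium pyruvate: V = C2·V2/C1 = 27.1 mM × 718 mL ÷ 500 mM = 38.916 mL
sodium chloride: 16.1 g/L × 0.718 L = 11.560 g
phenol red: 20.8 mg/L × 0.718 L = 14.934 mg

calcium chloride 4.782 mL; glycerol 49.160 mL; sodium pyruvate 38.916 mL; sodium chloride 11.560 g; phenol red 14.934 mg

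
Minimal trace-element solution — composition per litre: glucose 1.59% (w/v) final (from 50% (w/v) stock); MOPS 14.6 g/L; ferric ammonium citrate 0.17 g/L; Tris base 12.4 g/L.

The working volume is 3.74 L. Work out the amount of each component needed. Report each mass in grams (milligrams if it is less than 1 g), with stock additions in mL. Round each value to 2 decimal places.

glucose 118.93 mL; MOPS 54.60 g; ferric ammonium citrate 635.80 mg; Tris base 46.38 g

Scale factor relative to 1 L: 3.74.
glucose: V = C2·V2/C1 = 1.59% ÷ 50% × 3740 mL = 118.93 mL
MOPS: 14.6 g/L × 3.74 L = 54.60 g
ferric ammonium citrate: 0.17 g/L × 3.74 L = 0.6358 g = 635.80 mg
Tris base: 12.4 g/L × 3.74 L = 46.38 g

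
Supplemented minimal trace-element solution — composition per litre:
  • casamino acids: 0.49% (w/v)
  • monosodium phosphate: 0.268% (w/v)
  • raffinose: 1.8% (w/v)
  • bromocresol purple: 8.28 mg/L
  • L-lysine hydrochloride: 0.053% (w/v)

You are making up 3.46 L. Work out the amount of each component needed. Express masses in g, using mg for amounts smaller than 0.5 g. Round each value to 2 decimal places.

Scale factor relative to 1 L: 3.46.
casamino acids: 0.49 g per 100 mL × 3460 mL ÷ 100 = 16.95 g
monosodium phosphate: 0.268 g per 100 mL × 3460 mL ÷ 100 = 9.27 g
raffinose: 1.8% w/v = 18 g/L → 18 × 3.46 L = 62.28 g
bromocresol purple: 8.28 mg/L × 3.46 L = 28.65 mg
L-lysine hydrochloride: 0.053% w/v = 0.53 g/L → 0.53 × 3.46 L = 1.83 g

casamino acids 16.95 g; monosodium phosphate 9.27 g; raffinose 62.28 g; bromocresol purple 28.65 mg; L-lysine hydrochloride 1.83 g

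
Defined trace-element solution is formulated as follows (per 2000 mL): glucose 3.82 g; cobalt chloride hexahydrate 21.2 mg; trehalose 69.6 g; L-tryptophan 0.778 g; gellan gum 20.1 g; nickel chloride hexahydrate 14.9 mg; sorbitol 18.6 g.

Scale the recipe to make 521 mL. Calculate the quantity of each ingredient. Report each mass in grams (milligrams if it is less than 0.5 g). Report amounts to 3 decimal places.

Ratio of target to recipe volume: 521 / 2000 = 0.2605.
glucose: 3.82 g × (521 mL / 2000 mL) = 0.995 g
cobalt chloride hexahydrate: 21.2 mg × (521 mL / 2000 mL) = 5.523 mg
trehalose: 69.6 g × (521 mL / 2000 mL) = 18.131 g
L-tryptophan: 0.778 g × (521 mL / 2000 mL) = 0.202669 g = 202.669 mg
gellan gum: 20.1 g × (521 mL / 2000 mL) = 5.236 g
nickel chloride hexahydrate: 14.9 mg × (521 mL / 2000 mL) = 3.881 mg
sorbitol: 18.6 g × (521 mL / 2000 mL) = 4.845 g

glucose 0.995 g; cobalt chloride hexahydrate 5.523 mg; trehalose 18.131 g; L-tryptophan 202.669 mg; gellan gum 5.236 g; nickel chloride hexahydrate 3.881 mg; sorbitol 4.845 g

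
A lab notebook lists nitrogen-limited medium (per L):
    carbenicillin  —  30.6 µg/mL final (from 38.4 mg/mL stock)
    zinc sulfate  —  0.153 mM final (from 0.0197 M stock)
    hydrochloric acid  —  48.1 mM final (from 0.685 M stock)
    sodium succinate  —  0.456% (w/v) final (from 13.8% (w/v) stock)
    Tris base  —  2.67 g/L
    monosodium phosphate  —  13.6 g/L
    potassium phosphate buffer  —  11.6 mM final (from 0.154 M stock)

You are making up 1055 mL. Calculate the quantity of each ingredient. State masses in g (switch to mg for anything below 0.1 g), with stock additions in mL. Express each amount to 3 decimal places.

carbenicillin 0.841 mL; zinc sulfate 8.194 mL; hydrochloric acid 74.081 mL; sodium succinate 34.861 mL; Tris base 2.817 g; monosodium phosphate 14.348 g; potassium phosphate buffer 79.468 mL

Scale factor relative to 1 L: 1.055.
carbenicillin: V = C2·V2/C1 = 30.6 µg/mL × 1055 mL ÷ 38400 µg/mL = 0.841 mL
zinc sulfate: V = C2·V2/C1 = 0.153 mM × 1055 mL ÷ 19.7 mM = 8.194 mL
hydrochloric acid: dilute stock: 48.1 mM × 1055 mL ÷ 685 mM = 74.081 mL
sodium succinate: dilute stock: 0.456% ÷ 13.8% × 1055 mL = 34.861 mL
Tris base: 2.67 g/L × 1.055 L = 2.817 g
monosodium phosphate: 13.6 g/L × 1.055 L = 14.348 g
potassium phosphate buffer: V = C2·V2/C1 = 11.6 mM × 1055 mL ÷ 154 mM = 79.468 mL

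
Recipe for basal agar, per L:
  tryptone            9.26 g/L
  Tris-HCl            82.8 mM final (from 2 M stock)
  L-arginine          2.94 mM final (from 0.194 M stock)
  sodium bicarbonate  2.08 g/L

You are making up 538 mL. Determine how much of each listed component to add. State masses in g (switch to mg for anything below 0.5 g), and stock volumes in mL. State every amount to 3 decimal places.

Scale factor relative to 1 L: 0.538.
tryptone: 9.26 g/L × 0.538 L = 4.982 g
Tris-HCl: dilute stock: 82.8 mM × 538 mL ÷ 2000 mM = 22.273 mL
L-arginine: dilute stock: 2.94 mM × 538 mL ÷ 194 mM = 8.153 mL
sodium bicarbonate: 2.08 g/L × 0.538 L = 1.119 g

tryptone 4.982 g; Tris-HCl 22.273 mL; L-arginine 8.153 mL; sodium bicarbonate 1.119 g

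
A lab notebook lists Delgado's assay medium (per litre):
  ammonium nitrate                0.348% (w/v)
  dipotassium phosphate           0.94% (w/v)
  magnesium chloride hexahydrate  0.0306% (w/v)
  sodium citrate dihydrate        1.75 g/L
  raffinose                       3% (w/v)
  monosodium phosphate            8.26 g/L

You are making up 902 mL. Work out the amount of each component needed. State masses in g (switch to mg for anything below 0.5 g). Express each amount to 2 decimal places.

Working volume: 902 mL = 0.902 L.
ammonium nitrate: 0.348 g per 100 mL × 902 mL ÷ 100 = 3.14 g
dipotassium phosphate: 0.94% w/v = 9.4 g/L → 9.4 × 0.902 L = 8.48 g
magnesium chloride hexahydrate: 0.0306 g per 100 mL × 902 mL ÷ 100 = 0.276012 g = 276.01 mg
sodium citrate dihydrate: 1.75 g/L × 0.902 L = 1.58 g
raffinose: 3% w/v = 30 g/L → 30 × 0.902 L = 27.06 g
monosodium phosphate: 8.26 g/L × 0.902 L = 7.45 g

ammonium nitrate 3.14 g; dipotassium phosphate 8.48 g; magnesium chloride hexahydrate 276.01 mg; sodium citrate dihydrate 1.58 g; raffinose 27.06 g; monosodium phosphate 7.45 g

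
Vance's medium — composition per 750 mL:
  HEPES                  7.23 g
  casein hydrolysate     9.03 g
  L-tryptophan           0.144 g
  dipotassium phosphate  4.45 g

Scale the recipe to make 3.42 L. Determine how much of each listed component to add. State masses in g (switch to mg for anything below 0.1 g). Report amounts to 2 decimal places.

Scale factor = 3420 mL / 750 mL = 4.56.
HEPES: 7.23 g × (3420 mL / 750 mL) = 32.97 g
casein hydrolysate: 9.03 g × (3420 mL / 750 mL) = 41.18 g
L-tryptophan: 0.144 g × (3420 mL / 750 mL) = 0.66 g
dipotassium phosphate: 4.45 g × (3420 mL / 750 mL) = 20.29 g

HEPES 32.97 g; casein hydrolysate 41.18 g; L-tryptophan 0.66 g; dipotassium phosphate 20.29 g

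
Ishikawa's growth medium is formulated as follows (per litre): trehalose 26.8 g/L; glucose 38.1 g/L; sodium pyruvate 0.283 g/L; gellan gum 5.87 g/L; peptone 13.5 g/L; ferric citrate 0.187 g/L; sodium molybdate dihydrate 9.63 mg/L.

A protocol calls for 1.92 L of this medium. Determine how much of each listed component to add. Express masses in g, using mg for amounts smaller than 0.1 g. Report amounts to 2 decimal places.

trehalose 51.46 g; glucose 73.15 g; sodium pyruvate 0.54 g; gellan gum 11.27 g; peptone 25.92 g; ferric citrate 0.36 g; sodium molybdate dihydrate 18.49 mg

Working volume: 1.92 L.
trehalose: 26.8 g/L × 1.92 L = 51.46 g
glucose: 38.1 g/L × 1.92 L = 73.15 g
sodium pyruvate: 0.283 g/L × 1.92 L = 0.54 g
gellan gum: 5.87 g/L × 1.92 L = 11.27 g
peptone: 13.5 g/L × 1.92 L = 25.92 g
ferric citrate: 0.187 g/L × 1.92 L = 0.36 g
sodium molybdate dihydrate: 9.63 mg/L × 1.92 L = 18.49 mg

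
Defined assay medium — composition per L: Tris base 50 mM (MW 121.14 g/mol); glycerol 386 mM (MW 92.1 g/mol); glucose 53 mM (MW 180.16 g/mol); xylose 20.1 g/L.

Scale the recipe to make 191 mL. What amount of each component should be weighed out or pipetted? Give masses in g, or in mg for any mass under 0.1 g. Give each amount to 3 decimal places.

Tris base 1.157 g; glycerol 6.790 g; glucose 1.824 g; xylose 3.839 g

Target volume = 191 mL = 0.191 L.
Tris base: 50 mmol/L × 121.14 g/mol × 0.191 L ÷ 1000 = 1.157 g
glycerol: 386 mmol/L × 92.1 g/mol × 0.191 L ÷ 1000 = 6.790 g
glucose: 53 mmol/L × 180.16 g/mol × 0.191 L ÷ 1000 = 1.824 g
xylose: 20.1 g/L × 0.191 L = 3.839 g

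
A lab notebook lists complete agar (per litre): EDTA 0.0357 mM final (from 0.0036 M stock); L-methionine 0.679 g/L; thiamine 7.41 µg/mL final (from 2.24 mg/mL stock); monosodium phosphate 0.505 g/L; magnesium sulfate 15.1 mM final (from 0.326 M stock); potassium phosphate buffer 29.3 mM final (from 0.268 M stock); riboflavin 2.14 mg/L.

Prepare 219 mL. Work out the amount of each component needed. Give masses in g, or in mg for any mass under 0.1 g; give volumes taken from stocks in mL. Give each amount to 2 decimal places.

EDTA 2.17 mL; L-methionine 0.15 g; thiamine 0.72 mL; monosodium phosphate 0.11 g; magnesium sulfate 10.14 mL; potassium phosphate buffer 23.94 mL; riboflavin 0.47 mg

Scale factor relative to 1 L: 0.219.
EDTA: V = C2·V2/C1 = 0.0357 mM × 219 mL ÷ 3.6 mM = 2.17 mL
L-methionine: 0.679 g/L × 0.219 L = 0.15 g
thiamine: C1V1 = C2V2 → 7.41 µg/mL × 219 mL ÷ 2240 µg/mL = 0.72 mL
monosodium phosphate: 0.505 g/L × 0.219 L = 0.11 g
magnesium sulfate: dilute stock: 15.1 mM × 219 mL ÷ 326 mM = 10.14 mL
potassium phosphate buffer: C1V1 = C2V2 → 29.3 mM × 219 mL ÷ 268 mM = 23.94 mL
riboflavin: 2.14 mg/L × 0.219 L = 0.47 mg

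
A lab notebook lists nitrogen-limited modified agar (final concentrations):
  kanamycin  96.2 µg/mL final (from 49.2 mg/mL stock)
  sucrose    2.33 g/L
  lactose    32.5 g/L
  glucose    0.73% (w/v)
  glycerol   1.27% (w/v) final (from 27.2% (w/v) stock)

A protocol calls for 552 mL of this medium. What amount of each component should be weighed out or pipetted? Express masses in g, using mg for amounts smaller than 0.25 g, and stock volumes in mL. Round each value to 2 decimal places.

Target volume = 552 mL = 0.552 L.
kanamycin: dilute stock: 96.2 µg/mL × 552 mL ÷ 49200 µg/mL = 1.08 mL
sucrose: 2.33 g/L × 0.552 L = 1.29 g
lactose: 32.5 g/L × 0.552 L = 17.94 g
glucose: 0.73 g per 100 mL × 552 mL ÷ 100 = 4.03 g
glycerol: C1V1 = C2V2 → 1.27% ÷ 27.2% × 552 mL = 25.77 mL

kanamycin 1.08 mL; sucrose 1.29 g; lactose 17.94 g; glucose 4.03 g; glycerol 25.77 mL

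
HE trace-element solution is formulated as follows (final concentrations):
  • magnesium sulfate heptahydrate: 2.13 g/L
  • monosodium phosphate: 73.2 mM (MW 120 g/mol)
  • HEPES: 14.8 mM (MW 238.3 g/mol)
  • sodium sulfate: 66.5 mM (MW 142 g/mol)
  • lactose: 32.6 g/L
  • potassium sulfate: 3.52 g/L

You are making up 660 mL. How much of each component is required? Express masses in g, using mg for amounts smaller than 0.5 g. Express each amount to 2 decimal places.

magnesium sulfate heptahydrate 1.41 g; monosodium phosphate 5.80 g; HEPES 2.33 g; sodium sulfate 6.23 g; lactose 21.52 g; potassium sulfate 2.32 g

Scale factor relative to 1 L: 0.66.
magnesium sulfate heptahydrate: 2.13 g/L × 0.66 L = 1.41 g
monosodium phosphate: 73.2 mmol/L × 120 g/mol × 0.66 L ÷ 1000 = 5.80 g
HEPES: 14.8 mmol/L × 238.3 g/mol × 0.66 L ÷ 1000 = 2.33 g
sodium sulfate: 66.5 mmol/L × 142 g/mol × 0.66 L ÷ 1000 = 6.23 g
lactose: 32.6 g/L × 0.66 L = 21.52 g
potassium sulfate: 3.52 g/L × 0.66 L = 2.32 g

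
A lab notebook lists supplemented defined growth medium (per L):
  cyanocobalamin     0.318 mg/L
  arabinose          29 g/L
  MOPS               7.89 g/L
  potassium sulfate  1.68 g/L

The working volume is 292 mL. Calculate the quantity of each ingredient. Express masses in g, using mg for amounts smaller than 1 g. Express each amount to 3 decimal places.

cyanocobalamin 0.093 mg; arabinose 8.468 g; MOPS 2.304 g; potassium sulfate 490.560 mg

Working volume: 292 mL = 0.292 L.
cyanocobalamin: 0.318 mg/L × 0.292 L = 0.093 mg
arabinose: 29 g/L × 0.292 L = 8.468 g
MOPS: 7.89 g/L × 0.292 L = 2.304 g
potassium sulfate: 1.68 g/L × 0.292 L = 0.49056 g = 490.560 mg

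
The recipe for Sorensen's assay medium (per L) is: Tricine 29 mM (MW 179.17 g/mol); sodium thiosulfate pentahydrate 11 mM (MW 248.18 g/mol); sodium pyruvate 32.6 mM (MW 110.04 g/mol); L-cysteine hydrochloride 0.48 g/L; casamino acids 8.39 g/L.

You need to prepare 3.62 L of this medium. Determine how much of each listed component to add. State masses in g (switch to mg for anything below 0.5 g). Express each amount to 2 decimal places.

Scale factor relative to 1 L: 3.62.
Tricine: 29 mmol/L × 179.17 g/mol × 3.62 L ÷ 1000 = 18.81 g
sodium thiosulfate pentahydrate: 11 mmol/L × 248.18 g/mol × 3.62 L ÷ 1000 = 9.88 g
sodium pyruvate: 32.6 mmol/L × 110.04 g/mol × 3.62 L ÷ 1000 = 12.99 g
L-cysteine hydrochloride: 0.48 g/L × 3.62 L = 1.74 g
casamino acids: 8.39 g/L × 3.62 L = 30.37 g

Tricine 18.81 g; sodium thiosulfate pentahydrate 9.88 g; sodium pyruvate 12.99 g; L-cysteine hydrochloride 1.74 g; casamino acids 30.37 g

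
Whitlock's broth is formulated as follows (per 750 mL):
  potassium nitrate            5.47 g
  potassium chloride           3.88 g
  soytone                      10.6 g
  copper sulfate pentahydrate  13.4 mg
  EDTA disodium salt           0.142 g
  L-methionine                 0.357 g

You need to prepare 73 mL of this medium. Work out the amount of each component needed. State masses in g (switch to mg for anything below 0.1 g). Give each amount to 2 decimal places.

Ratio of target to recipe volume: 73 / 750 = 0.0973333.
potassium nitrate: 5.47 g × (73 mL / 750 mL) = 0.53 g
potassium chloride: 3.88 g × (73 mL / 750 mL) = 0.38 g
soytone: 10.6 g × (73 mL / 750 mL) = 1.03 g
copper sulfate pentahydrate: 13.4 mg × (73 mL / 750 mL) = 1.30 mg
EDTA disodium salt: 0.142 g × (73 mL / 750 mL) = 0.0138213 g = 13.82 mg
L-methionine: 0.357 g × (73 mL / 750 mL) = 0.034748 g = 34.75 mg

potassium nitrate 0.53 g; potassium chloride 0.38 g; soytone 1.03 g; copper sulfate pentahydrate 1.30 mg; EDTA disodium salt 13.82 mg; L-methionine 34.75 mg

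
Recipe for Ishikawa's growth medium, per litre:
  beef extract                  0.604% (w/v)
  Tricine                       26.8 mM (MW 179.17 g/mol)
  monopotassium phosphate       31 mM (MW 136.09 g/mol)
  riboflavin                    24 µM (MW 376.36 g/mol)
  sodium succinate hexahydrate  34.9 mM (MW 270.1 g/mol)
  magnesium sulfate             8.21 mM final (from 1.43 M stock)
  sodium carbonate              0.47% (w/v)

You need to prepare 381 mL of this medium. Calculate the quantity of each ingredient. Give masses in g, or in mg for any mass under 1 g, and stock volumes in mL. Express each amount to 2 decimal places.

Scale factor relative to 1 L: 0.381.
beef extract: 0.604 g per 100 mL × 381 mL ÷ 100 = 2.30 g
Tricine: 26.8 mmol/L × 179.17 g/mol × 0.381 L ÷ 1000 = 1.83 g
monopotassium phosphate: 31 mmol/L × 136.09 g/mol × 0.381 L ÷ 1000 = 1.61 g
riboflavin: 24 µmol/L × 376.36 g/mol × 0.381 L ÷ 1000 = 3.44 mg
sodium succinate hexahydrate: 34.9 mmol/L × 270.1 g/mol × 0.381 L ÷ 1000 = 3.59 g
magnesium sulfate: C1V1 = C2V2 → 8.21 mM × 381 mL ÷ 1430 mM = 2.19 mL
sodium carbonate: 0.47% w/v = 4.7 g/L → 4.7 × 0.381 L = 1.79 g

beef extract 2.30 g; Tricine 1.83 g; monopotassium phosphate 1.61 g; riboflavin 3.44 mg; sodium succinate hexahydrate 3.59 g; magnesium sulfate 2.19 mL; sodium carbonate 1.79 g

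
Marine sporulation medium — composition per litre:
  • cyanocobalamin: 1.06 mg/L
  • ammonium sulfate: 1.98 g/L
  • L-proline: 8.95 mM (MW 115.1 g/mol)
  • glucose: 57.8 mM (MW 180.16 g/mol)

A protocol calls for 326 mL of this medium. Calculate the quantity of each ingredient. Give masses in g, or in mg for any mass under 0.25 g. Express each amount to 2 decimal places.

Target volume = 326 mL = 0.326 L.
cyanocobalamin: 1.06 mg/L × 0.326 L = 0.35 mg
ammonium sulfate: 1.98 g/L × 0.326 L = 0.65 g
L-proline: 8.95 mmol/L × 115.1 g/mol × 0.326 L ÷ 1000 = 0.34 g
glucose: 57.8 mmol/L × 180.16 g/mol × 0.326 L ÷ 1000 = 3.39 g

cyanocobalamin 0.35 mg; ammonium sulfate 0.65 g; L-proline 0.34 g; glucose 3.39 g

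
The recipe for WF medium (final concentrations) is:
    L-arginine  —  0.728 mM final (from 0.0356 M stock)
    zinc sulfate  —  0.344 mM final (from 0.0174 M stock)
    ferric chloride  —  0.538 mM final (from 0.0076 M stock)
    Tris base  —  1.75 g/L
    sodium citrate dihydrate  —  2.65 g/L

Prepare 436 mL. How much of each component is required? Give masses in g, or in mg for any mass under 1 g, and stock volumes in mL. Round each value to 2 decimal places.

Working volume: 436 mL = 0.436 L.
L-arginine: dilute stock: 0.728 mM × 436 mL ÷ 35.6 mM = 8.92 mL
zinc sulfate: C1V1 = C2V2 → 0.344 mM × 436 mL ÷ 17.4 mM = 8.62 mL
ferric chloride: dilute stock: 0.538 mM × 436 mL ÷ 7.6 mM = 30.86 mL
Tris base: 1.75 g/L × 0.436 L = 0.763 g = 763.00 mg
sodium citrate dihydrate: 2.65 g/L × 0.436 L = 1.16 g

L-arginine 8.92 mL; zinc sulfate 8.62 mL; ferric chloride 30.86 mL; Tris base 763.00 mg; sodium citrate dihydrate 1.16 g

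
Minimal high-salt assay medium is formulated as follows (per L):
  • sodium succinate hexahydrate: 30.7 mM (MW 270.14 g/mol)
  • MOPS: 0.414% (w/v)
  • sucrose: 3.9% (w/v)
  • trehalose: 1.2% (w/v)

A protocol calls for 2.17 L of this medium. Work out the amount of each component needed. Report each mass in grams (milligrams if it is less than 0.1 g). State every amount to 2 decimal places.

sodium succinate hexahydrate 18.00 g; MOPS 8.98 g; sucrose 84.63 g; trehalose 26.04 g

Working volume: 2.17 L.
sodium succinate hexahydrate: 30.7 mmol/L × 270.14 g/mol × 2.17 L ÷ 1000 = 18.00 g
MOPS: 0.414 g per 100 mL × 2170 mL ÷ 100 = 8.98 g
sucrose: 3.9 g per 100 mL × 2170 mL ÷ 100 = 84.63 g
trehalose: 1.2% w/v = 12 g/L → 12 × 2.17 L = 26.04 g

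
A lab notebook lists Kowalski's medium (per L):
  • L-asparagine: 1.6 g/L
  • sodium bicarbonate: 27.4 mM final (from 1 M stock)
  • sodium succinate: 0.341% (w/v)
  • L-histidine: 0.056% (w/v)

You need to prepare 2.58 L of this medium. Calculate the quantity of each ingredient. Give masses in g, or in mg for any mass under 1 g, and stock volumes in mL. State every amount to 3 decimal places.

L-asparagine 4.128 g; sodium bicarbonate 70.692 mL; sodium succinate 8.798 g; L-histidine 1.445 g

Working volume: 2.58 L.
L-asparagine: 1.6 g/L × 2.58 L = 4.128 g
sodium bicarbonate: C1V1 = C2V2 → 27.4 mM × 2580 mL ÷ 1000 mM = 70.692 mL
sodium succinate: 0.341 g per 100 mL × 2580 mL ÷ 100 = 8.798 g
L-histidine: 0.056% w/v = 0.56 g/L → 0.56 × 2.58 L = 1.445 g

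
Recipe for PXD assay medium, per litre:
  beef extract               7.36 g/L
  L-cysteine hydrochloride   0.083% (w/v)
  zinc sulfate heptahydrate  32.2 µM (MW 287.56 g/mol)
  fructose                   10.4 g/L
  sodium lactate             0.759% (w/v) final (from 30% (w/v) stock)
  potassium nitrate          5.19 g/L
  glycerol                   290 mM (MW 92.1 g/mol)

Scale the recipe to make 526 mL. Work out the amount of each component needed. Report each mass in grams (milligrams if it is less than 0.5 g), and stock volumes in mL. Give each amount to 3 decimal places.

Working volume: 526 mL = 0.526 L.
beef extract: 7.36 g/L × 0.526 L = 3.871 g
L-cysteine hydrochloride: 0.083% w/v = 0.83 g/L → 0.83 × 0.526 L = 0.43658 g = 436.580 mg
zinc sulfate heptahydrate: 32.2 µmol/L × 287.56 g/mol × 0.526 L ÷ 1000 = 4.870 mg
fructose: 10.4 g/L × 0.526 L = 5.470 g
sodium lactate: V = C2·V2/C1 = 0.759% ÷ 30% × 526 mL = 13.308 mL
potassium nitrate: 5.19 g/L × 0.526 L = 2.730 g
glycerol: 290 mmol/L × 92.1 g/mol × 0.526 L ÷ 1000 = 14.049 g

beef extract 3.871 g; L-cysteine hydrochloride 436.580 mg; zinc sulfate heptahydrate 4.870 mg; fructose 5.470 g; sodium lactate 13.308 mL; potassium nitrate 2.730 g; glycerol 14.049 g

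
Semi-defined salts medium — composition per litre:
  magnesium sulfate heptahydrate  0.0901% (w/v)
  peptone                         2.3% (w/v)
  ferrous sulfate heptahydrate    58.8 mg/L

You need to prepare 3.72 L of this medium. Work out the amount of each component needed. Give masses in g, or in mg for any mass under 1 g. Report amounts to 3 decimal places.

magnesium sulfate heptahydrate 3.352 g; peptone 85.560 g; ferrous sulfate heptahydrate 218.736 mg

Scale factor relative to 1 L: 3.72.
magnesium sulfate heptahydrate: 0.0901 g per 100 mL × 3720 mL ÷ 100 = 3.352 g
peptone: 2.3% w/v = 23 g/L → 23 × 3.72 L = 85.560 g
ferrous sulfate heptahydrate: 58.8 mg/L × 3.72 L = 218.736 mg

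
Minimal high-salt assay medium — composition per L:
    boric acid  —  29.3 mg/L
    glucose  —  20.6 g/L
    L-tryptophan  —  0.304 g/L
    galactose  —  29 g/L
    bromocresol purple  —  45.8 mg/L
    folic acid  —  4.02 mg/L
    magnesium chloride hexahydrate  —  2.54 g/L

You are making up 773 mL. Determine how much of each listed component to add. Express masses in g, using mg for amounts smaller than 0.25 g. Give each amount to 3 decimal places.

boric acid 22.649 mg; glucose 15.924 g; L-tryptophan 234.992 mg; galactose 22.417 g; bromocresol purple 35.403 mg; folic acid 3.107 mg; magnesium chloride hexahydrate 1.963 g

Working volume: 773 mL = 0.773 L.
boric acid: 29.3 mg/L × 0.773 L = 22.649 mg
glucose: 20.6 g/L × 0.773 L = 15.924 g
L-tryptophan: 0.304 g/L × 0.773 L = 0.234992 g = 234.992 mg
galactose: 29 g/L × 0.773 L = 22.417 g
bromocresol purple: 45.8 mg/L × 0.773 L = 35.403 mg
folic acid: 4.02 mg/L × 0.773 L = 3.107 mg
magnesium chloride hexahydrate: 2.54 g/L × 0.773 L = 1.963 g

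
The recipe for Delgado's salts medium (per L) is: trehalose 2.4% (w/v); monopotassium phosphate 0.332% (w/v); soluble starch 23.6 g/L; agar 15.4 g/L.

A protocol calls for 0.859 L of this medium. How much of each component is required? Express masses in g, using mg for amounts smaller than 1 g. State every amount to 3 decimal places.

trehalose 20.616 g; monopotassium phosphate 2.852 g; soluble starch 20.272 g; agar 13.229 g

Scale factor relative to 1 L: 0.859.
trehalose: 2.4% w/v = 24 g/L → 24 × 0.859 L = 20.616 g
monopotassium phosphate: 0.332% w/v = 3.32 g/L → 3.32 × 0.859 L = 2.852 g
soluble starch: 23.6 g/L × 0.859 L = 20.272 g
agar: 15.4 g/L × 0.859 L = 13.229 g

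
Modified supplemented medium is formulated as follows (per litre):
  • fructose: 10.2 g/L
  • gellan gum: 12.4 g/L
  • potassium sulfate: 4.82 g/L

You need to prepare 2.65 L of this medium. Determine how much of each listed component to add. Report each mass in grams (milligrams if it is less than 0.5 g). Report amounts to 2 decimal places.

fructose 27.03 g; gellan gum 32.86 g; potassium sulfate 12.77 g

Working volume: 2.65 L.
fructose: 10.2 g/L × 2.65 L = 27.03 g
gellan gum: 12.4 g/L × 2.65 L = 32.86 g
potassium sulfate: 4.82 g/L × 2.65 L = 12.77 g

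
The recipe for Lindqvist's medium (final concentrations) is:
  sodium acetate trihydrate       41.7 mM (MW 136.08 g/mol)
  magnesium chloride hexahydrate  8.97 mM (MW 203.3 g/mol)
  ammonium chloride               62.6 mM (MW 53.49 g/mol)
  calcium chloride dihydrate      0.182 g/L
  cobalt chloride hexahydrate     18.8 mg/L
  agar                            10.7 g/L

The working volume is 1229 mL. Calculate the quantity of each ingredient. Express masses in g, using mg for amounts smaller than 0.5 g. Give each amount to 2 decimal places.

Target volume = 1229 mL = 1.229 L.
sodium acetate trihydrate: 41.7 mmol/L × 136.08 g/mol × 1.229 L ÷ 1000 = 6.97 g
magnesium chloride hexahydrate: 8.97 mmol/L × 203.3 g/mol × 1.229 L ÷ 1000 = 2.24 g
ammonium chloride: 62.6 mmol/L × 53.49 g/mol × 1.229 L ÷ 1000 = 4.12 g
calcium chloride dihydrate: 0.182 g/L × 1.229 L = 0.223678 g = 223.68 mg
cobalt chloride hexahydrate: 18.8 mg/L × 1.229 L = 23.11 mg
agar: 10.7 g/L × 1.229 L = 13.15 g

sodium acetate trihydrate 6.97 g; magnesium chloride hexahydrate 2.24 g; ammonium chloride 4.12 g; calcium chloride dihydrate 223.68 mg; cobalt chloride hexahydrate 23.11 mg; agar 13.15 g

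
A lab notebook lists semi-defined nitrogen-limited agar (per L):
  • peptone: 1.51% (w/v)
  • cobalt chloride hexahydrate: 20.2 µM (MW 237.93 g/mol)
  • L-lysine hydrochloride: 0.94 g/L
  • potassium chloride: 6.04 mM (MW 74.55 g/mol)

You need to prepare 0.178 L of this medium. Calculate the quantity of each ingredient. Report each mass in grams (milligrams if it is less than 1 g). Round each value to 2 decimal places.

peptone 2.69 g; cobalt chloride hexahydrate 0.86 mg; L-lysine hydrochloride 167.32 mg; potassium chloride 80.15 mg

Working volume: 0.178 L.
peptone: 1.51% w/v = 15.1 g/L → 15.1 × 0.178 L = 2.69 g
cobalt chloride hexahydrate: 20.2 µmol/L × 237.93 g/mol × 0.178 L ÷ 1000 = 0.86 mg
L-lysine hydrochloride: 0.94 g/L × 0.178 L = 0.16732 g = 167.32 mg
potassium chloride: 6.04 mmol/L × 74.55 mg/mmol × 0.178 L = 80.15 mg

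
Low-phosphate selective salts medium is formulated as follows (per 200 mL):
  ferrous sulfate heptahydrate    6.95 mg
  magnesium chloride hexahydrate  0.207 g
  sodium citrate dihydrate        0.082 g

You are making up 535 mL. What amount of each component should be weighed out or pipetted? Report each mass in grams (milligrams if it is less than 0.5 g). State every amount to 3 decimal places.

Scale factor = 535 mL / 200 mL = 2.675.
ferrous sulfate heptahydrate: 6.95 mg × (535 mL / 200 mL) = 18.591 mg
magnesium chloride hexahydrate: 0.207 g × (535 mL / 200 mL) = 0.554 g
sodium citrate dihydrate: 0.082 g × (535 mL / 200 mL) = 0.21935 g = 219.350 mg

ferrous sulfate heptahydrate 18.591 mg; magnesium chloride hexahydrate 0.554 g; sodium citrate dihydrate 219.350 mg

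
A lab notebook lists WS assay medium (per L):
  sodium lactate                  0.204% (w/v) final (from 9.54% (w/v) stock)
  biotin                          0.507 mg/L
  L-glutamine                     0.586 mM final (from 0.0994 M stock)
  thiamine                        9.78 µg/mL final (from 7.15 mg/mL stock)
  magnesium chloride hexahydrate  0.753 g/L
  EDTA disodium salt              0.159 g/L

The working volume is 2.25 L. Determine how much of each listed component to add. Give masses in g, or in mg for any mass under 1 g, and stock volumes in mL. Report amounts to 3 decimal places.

Working volume: 2.25 L.
sodium lactate: V = C2·V2/C1 = 0.204% ÷ 9.54% × 2250 mL = 48.113 mL
biotin: 0.507 mg/L × 2.25 L = 1.141 mg
L-glutamine: C1V1 = C2V2 → 0.586 mM × 2250 mL ÷ 99.4 mM = 13.265 mL
thiamine: dilute stock: 9.78 µg/mL × 2250 mL ÷ 7150 µg/mL = 3.078 mL
magnesium chloride hexahydrate: 0.753 g/L × 2.25 L = 1.694 g
EDTA disodium salt: 0.159 g/L × 2.25 L = 0.35775 g = 357.750 mg

sodium lactate 48.113 mL; biotin 1.141 mg; L-glutamine 13.265 mL; thiamine 3.078 mL; magnesium chloride hexahydrate 1.694 g; EDTA disodium salt 357.750 mg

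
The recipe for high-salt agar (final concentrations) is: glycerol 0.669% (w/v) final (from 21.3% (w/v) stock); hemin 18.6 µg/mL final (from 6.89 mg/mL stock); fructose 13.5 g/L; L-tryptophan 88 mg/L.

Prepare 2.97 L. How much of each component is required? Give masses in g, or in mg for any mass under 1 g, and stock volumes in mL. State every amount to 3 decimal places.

Working volume: 2.97 L.
glycerol: V = C2·V2/C1 = 0.669% ÷ 21.3% × 2970 mL = 93.283 mL
hemin: dilute stock: 18.6 µg/mL × 2970 mL ÷ 6890 µg/mL = 8.018 mL
fructose: 13.5 g/L × 2.97 L = 40.095 g
L-tryptophan: 88 mg/L × 2.97 L = 261.360 mg

glycerol 93.283 mL; hemin 8.018 mL; fructose 40.095 g; L-tryptophan 261.360 mg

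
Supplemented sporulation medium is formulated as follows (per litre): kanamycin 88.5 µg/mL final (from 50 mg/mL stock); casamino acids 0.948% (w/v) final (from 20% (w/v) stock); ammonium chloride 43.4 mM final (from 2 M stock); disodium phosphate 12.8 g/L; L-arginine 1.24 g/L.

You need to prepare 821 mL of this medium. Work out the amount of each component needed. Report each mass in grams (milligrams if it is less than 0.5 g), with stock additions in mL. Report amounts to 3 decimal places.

Working volume: 821 mL = 0.821 L.
kanamycin: V = C2·V2/C1 = 88.5 µg/mL × 821 mL ÷ 50000 µg/mL = 1.453 mL
casamino acids: C1V1 = C2V2 → 0.948% ÷ 20% × 821 mL = 38.915 mL
ammonium chloride: V = C2·V2/C1 = 43.4 mM × 821 mL ÷ 2000 mM = 17.816 mL
disodium phosphate: 12.8 g/L × 0.821 L = 10.509 g
L-arginine: 1.24 g/L × 0.821 L = 1.018 g

kanamycin 1.453 mL; casamino acids 38.915 mL; ammonium chloride 17.816 mL; disodium phosphate 10.509 g; L-arginine 1.018 g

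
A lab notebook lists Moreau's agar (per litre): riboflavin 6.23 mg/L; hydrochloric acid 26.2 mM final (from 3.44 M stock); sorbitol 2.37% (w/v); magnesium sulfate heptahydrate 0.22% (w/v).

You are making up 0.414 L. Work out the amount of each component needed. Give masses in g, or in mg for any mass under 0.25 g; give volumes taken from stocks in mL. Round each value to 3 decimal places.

riboflavin 2.579 mg; hydrochloric acid 3.153 mL; sorbitol 9.812 g; magnesium sulfate heptahydrate 0.911 g

Scale factor relative to 1 L: 0.414.
riboflavin: 6.23 mg/L × 0.414 L = 2.579 mg
hydrochloric acid: V = C2·V2/C1 = 26.2 mM × 414 mL ÷ 3440 mM = 3.153 mL
sorbitol: 2.37% w/v = 23.7 g/L → 23.7 × 0.414 L = 9.812 g
magnesium sulfate heptahydrate: 0.22% w/v = 2.2 g/L → 2.2 × 0.414 L = 0.911 g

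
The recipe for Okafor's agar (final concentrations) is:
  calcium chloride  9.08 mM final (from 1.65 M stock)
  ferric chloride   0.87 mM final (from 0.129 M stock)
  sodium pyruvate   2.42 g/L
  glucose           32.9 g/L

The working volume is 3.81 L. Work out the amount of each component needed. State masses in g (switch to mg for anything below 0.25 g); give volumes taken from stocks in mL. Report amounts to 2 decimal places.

Scale factor relative to 1 L: 3.81.
calcium chloride: V = C2·V2/C1 = 9.08 mM × 3810 mL ÷ 1650 mM = 20.97 mL
ferric chloride: V = C2·V2/C1 = 0.87 mM × 3810 mL ÷ 129 mM = 25.70 mL
sodium pyruvate: 2.42 g/L × 3.81 L = 9.22 g
glucose: 32.9 g/L × 3.81 L = 125.35 g

calcium chloride 20.97 mL; ferric chloride 25.70 mL; sodium pyruvate 9.22 g; glucose 125.35 g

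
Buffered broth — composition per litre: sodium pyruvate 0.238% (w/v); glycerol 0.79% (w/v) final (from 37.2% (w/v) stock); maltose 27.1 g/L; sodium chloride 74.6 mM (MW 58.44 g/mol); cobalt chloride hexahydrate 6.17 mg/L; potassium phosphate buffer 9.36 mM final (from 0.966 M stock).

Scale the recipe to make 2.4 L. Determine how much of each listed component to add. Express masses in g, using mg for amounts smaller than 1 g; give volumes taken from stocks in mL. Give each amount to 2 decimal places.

Scale factor relative to 1 L: 2.4.
sodium pyruvate: 0.238 g per 100 mL × 2400 mL ÷ 100 = 5.71 g
glycerol: dilute stock: 0.79% ÷ 37.2% × 2400 mL = 50.97 mL
maltose: 27.1 g/L × 2.4 L = 65.04 g
sodium chloride: 74.6 mmol/L × 58.44 g/mol × 2.4 L ÷ 1000 = 10.46 g
cobalt chloride hexahydrate: 6.17 mg/L × 2.4 L = 14.81 mg
potassium phosphate buffer: dilute stock: 9.36 mM × 2400 mL ÷ 966 mM = 23.25 mL

sodium pyruvate 5.71 g; glycerol 50.97 mL; maltose 65.04 g; sodium chloride 10.46 g; cobalt chloride hexahydrate 14.81 mg; potassium phosphate buffer 23.25 mL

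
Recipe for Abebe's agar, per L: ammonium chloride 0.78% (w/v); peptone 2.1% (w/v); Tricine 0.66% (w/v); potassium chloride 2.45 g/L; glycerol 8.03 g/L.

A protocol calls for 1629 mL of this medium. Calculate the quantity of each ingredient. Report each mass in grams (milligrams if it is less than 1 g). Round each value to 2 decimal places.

Working volume: 1629 mL = 1.629 L.
ammonium chloride: 0.78 g per 100 mL × 1629 mL ÷ 100 = 12.71 g
peptone: 2.1% w/v = 21 g/L → 21 × 1.629 L = 34.21 g
Tricine: 0.66% w/v = 6.6 g/L → 6.6 × 1.629 L = 10.75 g
potassium chloride: 2.45 g/L × 1.629 L = 3.99 g
glycerol: 8.03 g/L × 1.629 L = 13.08 g

ammonium chloride 12.71 g; peptone 34.21 g; Tricine 10.75 g; potassium chloride 3.99 g; glycerol 13.08 g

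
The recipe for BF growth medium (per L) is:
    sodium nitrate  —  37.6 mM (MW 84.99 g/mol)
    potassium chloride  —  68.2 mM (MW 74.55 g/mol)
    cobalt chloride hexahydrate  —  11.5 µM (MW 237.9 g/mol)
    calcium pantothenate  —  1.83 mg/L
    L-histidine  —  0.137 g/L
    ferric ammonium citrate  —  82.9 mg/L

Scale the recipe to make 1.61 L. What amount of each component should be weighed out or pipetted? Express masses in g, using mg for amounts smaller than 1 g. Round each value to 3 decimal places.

sodium nitrate 5.145 g; potassium chloride 8.186 g; cobalt chloride hexahydrate 4.405 mg; calcium pantothenate 2.946 mg; L-histidine 220.570 mg; ferric ammonium citrate 133.469 mg

Scale factor relative to 1 L: 1.61.
sodium nitrate: 37.6 mmol/L × 84.99 g/mol × 1.61 L ÷ 1000 = 5.145 g
potassium chloride: 68.2 mmol/L × 74.55 g/mol × 1.61 L ÷ 1000 = 8.186 g
cobalt chloride hexahydrate: 11.5 µmol/L × 237.9 g/mol × 1.61 L ÷ 1000 = 4.405 mg
calcium pantothenate: 1.83 mg/L × 1.61 L = 2.946 mg
L-histidine: 0.137 g/L × 1.61 L = 0.22057 g = 220.570 mg
ferric ammonium citrate: 82.9 mg/L × 1.61 L = 133.469 mg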